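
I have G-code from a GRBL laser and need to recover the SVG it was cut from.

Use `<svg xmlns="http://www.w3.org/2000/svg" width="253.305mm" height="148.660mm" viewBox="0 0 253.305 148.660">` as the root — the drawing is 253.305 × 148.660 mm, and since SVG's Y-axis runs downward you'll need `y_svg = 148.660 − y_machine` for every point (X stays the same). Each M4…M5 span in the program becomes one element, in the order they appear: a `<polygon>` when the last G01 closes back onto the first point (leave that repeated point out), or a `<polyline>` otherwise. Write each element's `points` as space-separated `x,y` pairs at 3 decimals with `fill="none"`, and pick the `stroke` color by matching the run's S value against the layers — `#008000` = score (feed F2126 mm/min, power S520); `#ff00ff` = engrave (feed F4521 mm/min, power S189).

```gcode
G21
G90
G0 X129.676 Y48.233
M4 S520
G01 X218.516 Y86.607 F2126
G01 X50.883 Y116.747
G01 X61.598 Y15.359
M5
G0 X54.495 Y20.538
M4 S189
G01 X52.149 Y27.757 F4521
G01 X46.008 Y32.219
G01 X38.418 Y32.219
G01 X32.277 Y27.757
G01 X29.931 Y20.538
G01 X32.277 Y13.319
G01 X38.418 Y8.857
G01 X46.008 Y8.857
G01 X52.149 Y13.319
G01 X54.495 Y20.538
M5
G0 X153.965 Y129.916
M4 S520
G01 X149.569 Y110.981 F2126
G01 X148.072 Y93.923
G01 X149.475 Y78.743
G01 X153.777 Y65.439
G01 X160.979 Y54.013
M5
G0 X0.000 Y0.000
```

Machine Y-up, SVG Y-down with viewBox height 148.660, so y_svg = 148.660 − y_machine; X carries over.

Run 1: S520 ⇒ score layer `#008000`. The run is open, so emit a `<polyline>` with points (Y-flipped): 129.676,100.427 218.516,62.053 50.883,31.913 61.598,133.301.

Run 2: S189 ⇒ engrave layer `#ff00ff`. The run returns to its start, so emit a `<polygon>` with points (Y-flipped): 54.495,128.122 52.149,120.903 46.008,116.441 38.418,116.441 32.277,120.903 29.931,128.122 32.277,135.341 38.418,139.803 46.008,139.803 52.149,135.341.

Run 3: the run's S520 means `#008000` (score). The run is open, so emit a `<polyline>` with points (Y-flipped): 153.965,18.744 149.569,37.679 148.072,54.737 149.475,69.917 153.777,83.221 160.979,94.647.

<svg xmlns="http://www.w3.org/2000/svg" width="253.305mm" height="148.660mm" viewBox="0 0 253.305 148.660">
  <polyline points="129.676,100.427 218.516,62.053 50.883,31.913 61.598,133.301" fill="none" stroke="#008000"/>
  <polygon points="54.495,128.122 52.149,120.903 46.008,116.441 38.418,116.441 32.277,120.903 29.931,128.122 32.277,135.341 38.418,139.803 46.008,139.803 52.149,135.341" fill="none" stroke="#ff00ff"/>
  <polyline points="153.965,18.744 149.569,37.679 148.072,54.737 149.475,69.917 153.777,83.221 160.979,94.647" fill="none" stroke="#008000"/>
</svg>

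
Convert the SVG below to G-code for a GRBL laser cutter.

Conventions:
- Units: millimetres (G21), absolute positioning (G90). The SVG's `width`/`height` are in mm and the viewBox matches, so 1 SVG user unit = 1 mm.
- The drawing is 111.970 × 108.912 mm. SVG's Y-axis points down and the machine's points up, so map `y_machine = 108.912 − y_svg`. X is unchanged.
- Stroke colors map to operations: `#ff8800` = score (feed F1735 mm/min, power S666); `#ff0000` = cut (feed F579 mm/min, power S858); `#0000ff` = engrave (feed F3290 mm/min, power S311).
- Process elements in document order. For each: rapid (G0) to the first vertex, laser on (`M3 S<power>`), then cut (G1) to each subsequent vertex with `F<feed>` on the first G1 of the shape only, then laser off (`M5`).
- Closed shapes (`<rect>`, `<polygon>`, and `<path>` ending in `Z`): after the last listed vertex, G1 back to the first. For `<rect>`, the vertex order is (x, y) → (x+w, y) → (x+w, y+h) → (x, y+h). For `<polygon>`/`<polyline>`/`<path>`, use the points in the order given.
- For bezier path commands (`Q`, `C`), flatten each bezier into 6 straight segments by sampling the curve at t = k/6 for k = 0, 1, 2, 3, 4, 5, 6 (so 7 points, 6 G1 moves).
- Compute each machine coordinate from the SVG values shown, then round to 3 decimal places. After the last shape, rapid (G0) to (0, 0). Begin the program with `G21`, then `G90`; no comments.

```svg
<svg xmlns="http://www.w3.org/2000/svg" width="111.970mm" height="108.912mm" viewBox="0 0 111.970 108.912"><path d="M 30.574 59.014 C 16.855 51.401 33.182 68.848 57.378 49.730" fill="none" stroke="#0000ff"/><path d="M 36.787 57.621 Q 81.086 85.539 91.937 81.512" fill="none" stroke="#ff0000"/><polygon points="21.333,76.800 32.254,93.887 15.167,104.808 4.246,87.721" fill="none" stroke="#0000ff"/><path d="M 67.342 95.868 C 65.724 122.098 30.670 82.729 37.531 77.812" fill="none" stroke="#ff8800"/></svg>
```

1 u = 1 mm; y_m = 108.912 − y.

[1] `<path>` cubic bezier, #0000ff→engrave S311 F3290: (30.574,49.898) → (26.116,51.901) → (26.049,51.440) → (29.758,50.226) → (36.626,49.970) → (46.038,52.385) → (57.378,59.182)

[2] `<path>` quadratic bezier, #ff0000→cut S858 F579: (36.787,51.291) → (50.624,42.872) → (62.603,36.228) → (72.724,31.359) → (80.987,28.265) → (87.391,26.945) → (91.937,27.400)

[3] `<polygon>` regular polygon, #0000ff→engrave S311 F3290: (21.333,32.112) → (32.254,15.025) → (15.167,4.104) → (4.246,21.191) → (21.333,32.112) (closed)

[4] `<path>` cubic bezier, #ff8800→score S666 F1735: (67.342,13.044) → (64.096,4.932) → (57.369,4.975) → (49.257,10.392) → (41.851,18.405) → (37.245,26.234) → (37.531,31.100)

G21
G90
G0 X30.574 Y49.898
M3 S311
G1 X26.116 Y51.901 F3290
G1 X26.049 Y51.440
G1 X29.758 Y50.226
G1 X36.626 Y49.970
G1 X46.038 Y52.385
G1 X57.378 Y59.182
M5
G0 X36.787 Y51.291
M3 S858
G1 X50.624 Y42.872 F579
G1 X62.603 Y36.228
G1 X72.724 Y31.359
G1 X80.987 Y28.265
G1 X87.391 Y26.945
G1 X91.937 Y27.400
M5
G0 X21.333 Y32.112
M3 S311
G1 X32.254 Y15.025 F3290
G1 X15.167 Y4.104
G1 X4.246 Y21.191
G1 X21.333 Y32.112
M5
G0 X67.342 Y13.044
M3 S666
G1 X64.096 Y4.932 F1735
G1 X57.369 Y4.975
G1 X49.257 Y10.392
G1 X41.851 Y18.405
G1 X37.245 Y26.234
G1 X37.531 Y31.100
M5
G0 X0.000 Y0.000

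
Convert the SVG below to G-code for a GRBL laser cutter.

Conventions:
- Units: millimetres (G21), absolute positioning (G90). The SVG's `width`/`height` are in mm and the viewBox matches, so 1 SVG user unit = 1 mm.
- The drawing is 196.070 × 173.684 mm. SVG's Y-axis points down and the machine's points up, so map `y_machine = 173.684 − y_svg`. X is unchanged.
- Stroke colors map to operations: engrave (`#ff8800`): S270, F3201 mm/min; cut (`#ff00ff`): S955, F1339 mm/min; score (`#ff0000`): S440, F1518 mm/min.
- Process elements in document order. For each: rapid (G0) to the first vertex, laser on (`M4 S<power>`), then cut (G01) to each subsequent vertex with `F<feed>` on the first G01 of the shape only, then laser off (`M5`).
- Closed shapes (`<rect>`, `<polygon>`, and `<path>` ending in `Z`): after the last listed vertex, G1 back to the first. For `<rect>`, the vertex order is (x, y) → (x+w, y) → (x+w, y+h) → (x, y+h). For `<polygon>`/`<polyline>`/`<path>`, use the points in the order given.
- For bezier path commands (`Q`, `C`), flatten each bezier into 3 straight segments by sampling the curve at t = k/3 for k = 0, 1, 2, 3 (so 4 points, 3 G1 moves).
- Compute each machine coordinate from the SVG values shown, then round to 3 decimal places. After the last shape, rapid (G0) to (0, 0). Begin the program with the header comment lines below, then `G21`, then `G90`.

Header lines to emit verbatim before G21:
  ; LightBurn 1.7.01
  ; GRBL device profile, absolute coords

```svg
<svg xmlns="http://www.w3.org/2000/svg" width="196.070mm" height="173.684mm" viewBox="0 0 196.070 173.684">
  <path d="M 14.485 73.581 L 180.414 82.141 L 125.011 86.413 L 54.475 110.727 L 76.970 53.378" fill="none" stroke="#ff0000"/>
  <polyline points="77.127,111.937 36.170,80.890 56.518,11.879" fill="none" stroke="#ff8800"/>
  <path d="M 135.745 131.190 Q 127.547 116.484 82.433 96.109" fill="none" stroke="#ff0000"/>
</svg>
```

viewBox `0 0 196.070 173.684` with mm width/height → 1 unit = 1 mm. Flip: y_m = 173.684 − y_svg.

**Shape 1** — `<path>` open polyline, stroke `#ff0000` → score (S440, F1518). Machine vertices: (14.485,100.103) → (180.414,91.543) → (125.011,87.271) → (54.475,62.957) → (76.970,120.306). Open path.

**Shape 2** — `<polyline>` open polyline, stroke `#ff8800` → engrave (S270, F3201). Machine vertices: (77.127,61.747) → (36.170,92.794) → (56.518,161.805). Open path.

**Shape 3** — `<path>` quadratic bezier, stroke `#ff0000` → score (S440, F1518). Control points (SVG): P0=(135.745,131.190), P1=(127.547,116.484), P2=(82.433,96.109); sampled at t=k/3. Machine vertices: (135.745,42.494) → (126.178,52.928) → (108.407,64.622) → (82.433,77.575). Open path.

; LightBurn 1.7.01
; GRBL device profile, absolute coords
G21
G90
G0 X14.485 Y100.103
M4 S440
G01 X180.414 Y91.543 F1518
G01 X125.011 Y87.271
G01 X54.475 Y62.957
G01 X76.970 Y120.306
M5
G0 X77.127 Y61.747
M4 S270
G01 X36.170 Y92.794 F3201
G01 X56.518 Y161.805
M5
G0 X135.745 Y42.494
M4 S440
G01 X126.178 Y52.928 F1518
G01 X108.407 Y64.622
G01 X82.433 Y77.575
M5
G0 X0.000 Y0.000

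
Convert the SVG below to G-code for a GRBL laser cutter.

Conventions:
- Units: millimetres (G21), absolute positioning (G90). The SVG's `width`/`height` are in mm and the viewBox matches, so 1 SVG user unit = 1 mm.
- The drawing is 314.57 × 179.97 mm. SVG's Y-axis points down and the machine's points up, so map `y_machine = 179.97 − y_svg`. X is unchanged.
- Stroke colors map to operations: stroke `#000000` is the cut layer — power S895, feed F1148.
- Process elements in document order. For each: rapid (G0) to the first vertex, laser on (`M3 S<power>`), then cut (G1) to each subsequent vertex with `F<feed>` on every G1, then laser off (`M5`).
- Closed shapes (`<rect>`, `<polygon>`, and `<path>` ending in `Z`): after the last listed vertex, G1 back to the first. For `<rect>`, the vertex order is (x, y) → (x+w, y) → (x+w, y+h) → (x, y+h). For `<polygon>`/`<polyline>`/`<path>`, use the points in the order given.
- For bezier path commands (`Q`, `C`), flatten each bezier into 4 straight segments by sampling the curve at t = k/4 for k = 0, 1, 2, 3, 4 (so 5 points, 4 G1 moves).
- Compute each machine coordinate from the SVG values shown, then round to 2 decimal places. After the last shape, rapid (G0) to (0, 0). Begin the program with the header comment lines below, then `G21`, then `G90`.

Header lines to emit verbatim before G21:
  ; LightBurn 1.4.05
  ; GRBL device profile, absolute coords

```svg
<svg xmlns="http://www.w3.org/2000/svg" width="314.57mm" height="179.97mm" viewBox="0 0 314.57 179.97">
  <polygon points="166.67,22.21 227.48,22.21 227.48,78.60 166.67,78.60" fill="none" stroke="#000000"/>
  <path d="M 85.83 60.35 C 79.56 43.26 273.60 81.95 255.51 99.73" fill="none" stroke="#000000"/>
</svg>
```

Since the viewBox matches the mm dimensions, user units are millimetres directly. The only transform is the Y-flip y_m = 179.97 − y_svg.

Shape 1 is a rectangle drawn with `<polygon>`. Its stroke #000000 means cut at S895, F1148. After flipping Y the toolpath is (166.67,157.76) → (227.48,157.76) → (227.48,101.37) → (166.67,101.37) → (166.67,157.76), returning to the start.

Shape 2 is a cubic bezier drawn with `<path>`. Its stroke #000000 means cut at S895, F1148. After flipping Y the toolpath is (85.83,119.62) → (112.24,123.18) → (175.10,113.01) → (235.75,96.30) → (255.51,80.24).

; LightBurn 1.4.05
; GRBL device profile, absolute coords
G21
G90
G0 X166.67 Y157.76
M3 S895
G1 X227.48 Y157.76 F1148
G1 X227.48 Y101.37 F1148
G1 X166.67 Y101.37 F1148
G1 X166.67 Y157.76 F1148
M5
G0 X85.83 Y119.62
M3 S895
G1 X112.24 Y123.18 F1148
G1 X175.10 Y113.01 F1148
G1 X235.75 Y96.30 F1148
G1 X255.51 Y80.24 F1148
M5
G0 X0.00 Y0.00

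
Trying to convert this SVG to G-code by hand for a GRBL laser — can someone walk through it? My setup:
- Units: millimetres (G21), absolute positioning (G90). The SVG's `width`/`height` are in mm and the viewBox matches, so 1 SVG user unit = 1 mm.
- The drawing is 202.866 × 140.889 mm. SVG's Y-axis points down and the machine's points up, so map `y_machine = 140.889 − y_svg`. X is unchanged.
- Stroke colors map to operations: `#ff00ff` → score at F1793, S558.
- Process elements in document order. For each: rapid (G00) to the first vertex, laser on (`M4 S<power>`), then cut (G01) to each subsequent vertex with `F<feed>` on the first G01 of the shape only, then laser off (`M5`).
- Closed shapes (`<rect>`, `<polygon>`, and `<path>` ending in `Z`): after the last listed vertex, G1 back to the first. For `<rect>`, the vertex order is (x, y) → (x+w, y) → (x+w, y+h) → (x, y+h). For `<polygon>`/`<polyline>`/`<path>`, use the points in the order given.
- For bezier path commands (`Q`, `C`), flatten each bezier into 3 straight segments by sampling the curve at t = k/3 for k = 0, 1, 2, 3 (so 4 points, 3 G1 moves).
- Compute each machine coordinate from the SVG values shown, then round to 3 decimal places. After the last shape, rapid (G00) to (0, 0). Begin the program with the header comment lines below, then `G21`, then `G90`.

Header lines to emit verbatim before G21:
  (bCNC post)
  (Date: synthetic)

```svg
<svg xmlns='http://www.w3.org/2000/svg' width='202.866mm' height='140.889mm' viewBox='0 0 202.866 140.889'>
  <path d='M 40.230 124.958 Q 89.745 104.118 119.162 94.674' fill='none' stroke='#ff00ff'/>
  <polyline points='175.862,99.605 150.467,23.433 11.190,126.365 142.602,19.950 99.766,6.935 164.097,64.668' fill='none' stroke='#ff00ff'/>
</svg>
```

(bCNC post)
(Date: synthetic)
G21
G90
G00 X40.230 Y15.931
M4 S558
G01 X71.007 Y28.558 F1793
G01 X97.318 Y38.653
G01 X119.162 Y46.215
M5
G00 X175.862 Y41.284
M4 S558
G01 X150.467 Y117.456 F1793
G01 X11.190 Y14.524
G01 X142.602 Y120.939
G01 X99.766 Y133.954
G01 X164.097 Y76.221
M5
G00 X0.000 Y0.000

Since the viewBox matches the mm dimensions, user units are millimetres directly. The only transform is the Y-flip y_m = 140.889 − y_svg.

Shape 1 is a quadratic bezier drawn with `<path>`. Its stroke #ff00ff means score at S558, F1793. After flipping Y the toolpath is (40.230,15.931) → (71.007,28.558) → (97.318,38.653) → (119.162,46.215).

Shape 2 is a open polyline drawn with `<polyline>`. Its stroke #ff00ff means score at S558, F1793. After flipping Y the toolpath is (175.862,41.284) → (150.467,117.456) → (11.190,14.524) → (142.602,120.939) → (99.766,133.954) → (164.097,76.221).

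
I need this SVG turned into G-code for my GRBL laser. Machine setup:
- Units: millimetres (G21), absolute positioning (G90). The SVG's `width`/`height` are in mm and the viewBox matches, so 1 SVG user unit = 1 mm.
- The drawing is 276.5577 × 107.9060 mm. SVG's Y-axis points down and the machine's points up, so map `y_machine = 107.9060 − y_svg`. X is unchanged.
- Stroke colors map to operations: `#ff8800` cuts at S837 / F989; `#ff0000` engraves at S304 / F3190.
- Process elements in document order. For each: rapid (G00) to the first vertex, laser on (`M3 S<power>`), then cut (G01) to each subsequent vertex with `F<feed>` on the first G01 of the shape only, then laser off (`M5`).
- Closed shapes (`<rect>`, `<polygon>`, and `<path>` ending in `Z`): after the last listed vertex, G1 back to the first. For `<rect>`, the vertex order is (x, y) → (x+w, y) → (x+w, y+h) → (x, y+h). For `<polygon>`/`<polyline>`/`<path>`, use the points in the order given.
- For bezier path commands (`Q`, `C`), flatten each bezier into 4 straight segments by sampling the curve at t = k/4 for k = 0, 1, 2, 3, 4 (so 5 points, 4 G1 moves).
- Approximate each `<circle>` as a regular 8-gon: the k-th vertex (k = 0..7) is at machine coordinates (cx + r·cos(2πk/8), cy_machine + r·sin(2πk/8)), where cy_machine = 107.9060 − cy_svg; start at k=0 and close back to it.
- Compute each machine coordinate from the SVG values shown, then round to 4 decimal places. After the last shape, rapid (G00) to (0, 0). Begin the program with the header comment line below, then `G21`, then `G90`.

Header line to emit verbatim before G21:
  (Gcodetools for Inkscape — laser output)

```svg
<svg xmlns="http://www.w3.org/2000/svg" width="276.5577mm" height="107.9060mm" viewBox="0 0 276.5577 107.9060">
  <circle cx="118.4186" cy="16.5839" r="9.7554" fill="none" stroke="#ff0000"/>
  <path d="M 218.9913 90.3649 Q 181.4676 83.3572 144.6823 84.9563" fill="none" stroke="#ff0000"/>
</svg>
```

(Gcodetools for Inkscape — laser output)
G21
G90
G00 X128.1740 Y91.3221
M3 S304
G01 X125.3167 Y98.2202 F3190
G01 X118.4186 Y101.0775
G01 X111.5205 Y98.2202
G01 X108.6632 Y91.3221
G01 X111.5205 Y84.4240
G01 X118.4186 Y81.5667
G01 X125.3167 Y84.4240
G01 X128.1740 Y91.3221
M5
G00 X218.9913 Y17.5411
M3 S304
G01 X200.2756 Y20.5070 F3190
G01 X181.6522 Y22.3971
G01 X163.1211 Y23.2113
G01 X144.6823 Y22.9497
M5
G00 X0.0000 Y0.0000

viewBox `0 0 276.5577 107.9060` with mm width/height → 1 unit = 1 mm. Flip: y_m = 107.9060 − y_svg.

**Shape 1** — `<circle>` circle, stroke `#ff0000` → engrave (S304, F3190). Machine vertices: (128.1740,91.3221) → (125.3167,98.2202) → (118.4186,101.0775) → (111.5205,98.2202) → (108.6632,91.3221) → (111.5205,84.4240) → (118.4186,81.5667) → (125.3167,84.4240) → (128.1740,91.3221). Closed: final G1 returns to the first vertex.

**Shape 2** — `<path>` quadratic bezier, stroke `#ff0000` → engrave (S304, F3190). Control points (SVG): P0=(218.9913,90.3649), P1=(181.4676,83.3572), P2=(144.6823,84.9563); sampled at t=k/4. Machine vertices: (218.9913,17.5411) → (200.2756,20.5070) → (181.6522,22.3971) → (163.1211,23.2113) → (144.6823,22.9497). Open path.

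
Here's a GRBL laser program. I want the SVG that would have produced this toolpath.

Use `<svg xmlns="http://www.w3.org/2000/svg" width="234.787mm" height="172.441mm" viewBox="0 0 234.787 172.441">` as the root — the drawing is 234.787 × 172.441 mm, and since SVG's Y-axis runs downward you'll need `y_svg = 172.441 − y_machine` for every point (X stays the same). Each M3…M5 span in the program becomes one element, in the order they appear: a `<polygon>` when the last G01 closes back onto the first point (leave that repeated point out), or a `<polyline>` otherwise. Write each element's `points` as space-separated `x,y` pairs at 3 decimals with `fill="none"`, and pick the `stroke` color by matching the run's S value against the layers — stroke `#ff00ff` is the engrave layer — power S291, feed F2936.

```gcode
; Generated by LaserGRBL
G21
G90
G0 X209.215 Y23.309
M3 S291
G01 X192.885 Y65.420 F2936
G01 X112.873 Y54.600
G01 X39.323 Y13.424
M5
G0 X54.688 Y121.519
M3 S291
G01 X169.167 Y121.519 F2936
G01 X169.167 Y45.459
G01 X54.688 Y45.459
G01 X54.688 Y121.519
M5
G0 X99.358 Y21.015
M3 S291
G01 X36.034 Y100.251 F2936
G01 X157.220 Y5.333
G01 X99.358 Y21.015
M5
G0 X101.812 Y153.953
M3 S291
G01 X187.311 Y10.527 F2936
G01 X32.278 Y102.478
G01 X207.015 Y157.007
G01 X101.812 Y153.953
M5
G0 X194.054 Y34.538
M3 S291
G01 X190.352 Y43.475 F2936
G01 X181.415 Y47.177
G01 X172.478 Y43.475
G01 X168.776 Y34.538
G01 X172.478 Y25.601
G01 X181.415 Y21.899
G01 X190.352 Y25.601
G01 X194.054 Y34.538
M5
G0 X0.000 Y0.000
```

<svg xmlns="http://www.w3.org/2000/svg" width="234.787mm" height="172.441mm" viewBox="0 0 234.787 172.441">
  <polyline points="209.215,149.132 192.885,107.021 112.873,117.841 39.323,159.017" fill="none" stroke="#ff00ff"/>
  <polygon points="54.688,50.922 169.167,50.922 169.167,126.982 54.688,126.982" fill="none" stroke="#ff00ff"/>
  <polygon points="99.358,151.426 36.034,72.190 157.220,167.108" fill="none" stroke="#ff00ff"/>
  <polygon points="101.812,18.488 187.311,161.914 32.278,69.963 207.015,15.434" fill="none" stroke="#ff00ff"/>
  <polygon points="194.054,137.903 190.352,128.966 181.415,125.264 172.478,128.966 168.776,137.903 172.478,146.840 181.415,150.542 190.352,146.840" fill="none" stroke="#ff00ff"/>
</svg>

y_svg = 172.441 − y_m. Every run uses S291, so all elements get stroke `#ff00ff` (engrave).

[1] open run; points: 209.215,149.132 192.885,107.021 112.873,117.841 39.323,159.017

[2] closed run; points: 54.688,50.922 169.167,50.922 169.167,126.982 54.688,126.982

[3] closed run; points: 99.358,151.426 36.034,72.190 157.220,167.108

[4] closed run; points: 101.812,18.488 187.311,161.914 32.278,69.963 207.015,15.434

[5] closed run; points: 194.054,137.903 190.352,128.966 181.415,125.264 172.478,128.966 168.776,137.903 172.478,146.840 181.415,150.542 190.352,146.840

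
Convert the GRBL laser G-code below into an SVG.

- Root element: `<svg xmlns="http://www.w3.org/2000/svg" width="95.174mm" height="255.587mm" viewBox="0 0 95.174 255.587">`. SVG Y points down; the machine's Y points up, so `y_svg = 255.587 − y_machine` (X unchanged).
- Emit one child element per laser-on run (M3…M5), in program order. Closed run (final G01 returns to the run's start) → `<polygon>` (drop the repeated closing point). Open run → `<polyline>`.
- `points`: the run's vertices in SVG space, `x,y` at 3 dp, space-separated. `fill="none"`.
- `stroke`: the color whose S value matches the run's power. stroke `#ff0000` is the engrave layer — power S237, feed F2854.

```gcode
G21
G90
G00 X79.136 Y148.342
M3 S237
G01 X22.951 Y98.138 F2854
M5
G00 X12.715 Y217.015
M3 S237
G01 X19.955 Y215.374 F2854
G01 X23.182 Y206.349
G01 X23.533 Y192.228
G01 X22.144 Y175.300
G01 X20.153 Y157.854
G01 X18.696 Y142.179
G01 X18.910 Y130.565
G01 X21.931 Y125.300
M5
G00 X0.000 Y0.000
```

Machine Y-up, SVG Y-down with viewBox height 255.587, so y_svg = 255.587 − y_machine; X carries over. Every run uses S237, so all elements get stroke `#ff0000` (engrave).

Run 1: The run is open, so emit a `<polyline>` with points (Y-flipped): 79.136,107.245 22.951,157.449.

Run 2: The run is open, so emit a `<polyline>` with points (Y-flipped): 12.715,38.572 19.955,40.213 23.182,49.238 23.533,63.359 22.144,80.287 20.153,97.733 18.696,113.408 18.910,125.022 21.931,130.287.

<svg xmlns="http://www.w3.org/2000/svg" width="95.174mm" height="255.587mm" viewBox="0 0 95.174 255.587">
  <polyline points="79.136,107.245 22.951,157.449" fill="none" stroke="#ff0000"/>
  <polyline points="12.715,38.572 19.955,40.213 23.182,49.238 23.533,63.359 22.144,80.287 20.153,97.733 18.696,113.408 18.910,125.022 21.931,130.287" fill="none" stroke="#ff0000"/>
</svg>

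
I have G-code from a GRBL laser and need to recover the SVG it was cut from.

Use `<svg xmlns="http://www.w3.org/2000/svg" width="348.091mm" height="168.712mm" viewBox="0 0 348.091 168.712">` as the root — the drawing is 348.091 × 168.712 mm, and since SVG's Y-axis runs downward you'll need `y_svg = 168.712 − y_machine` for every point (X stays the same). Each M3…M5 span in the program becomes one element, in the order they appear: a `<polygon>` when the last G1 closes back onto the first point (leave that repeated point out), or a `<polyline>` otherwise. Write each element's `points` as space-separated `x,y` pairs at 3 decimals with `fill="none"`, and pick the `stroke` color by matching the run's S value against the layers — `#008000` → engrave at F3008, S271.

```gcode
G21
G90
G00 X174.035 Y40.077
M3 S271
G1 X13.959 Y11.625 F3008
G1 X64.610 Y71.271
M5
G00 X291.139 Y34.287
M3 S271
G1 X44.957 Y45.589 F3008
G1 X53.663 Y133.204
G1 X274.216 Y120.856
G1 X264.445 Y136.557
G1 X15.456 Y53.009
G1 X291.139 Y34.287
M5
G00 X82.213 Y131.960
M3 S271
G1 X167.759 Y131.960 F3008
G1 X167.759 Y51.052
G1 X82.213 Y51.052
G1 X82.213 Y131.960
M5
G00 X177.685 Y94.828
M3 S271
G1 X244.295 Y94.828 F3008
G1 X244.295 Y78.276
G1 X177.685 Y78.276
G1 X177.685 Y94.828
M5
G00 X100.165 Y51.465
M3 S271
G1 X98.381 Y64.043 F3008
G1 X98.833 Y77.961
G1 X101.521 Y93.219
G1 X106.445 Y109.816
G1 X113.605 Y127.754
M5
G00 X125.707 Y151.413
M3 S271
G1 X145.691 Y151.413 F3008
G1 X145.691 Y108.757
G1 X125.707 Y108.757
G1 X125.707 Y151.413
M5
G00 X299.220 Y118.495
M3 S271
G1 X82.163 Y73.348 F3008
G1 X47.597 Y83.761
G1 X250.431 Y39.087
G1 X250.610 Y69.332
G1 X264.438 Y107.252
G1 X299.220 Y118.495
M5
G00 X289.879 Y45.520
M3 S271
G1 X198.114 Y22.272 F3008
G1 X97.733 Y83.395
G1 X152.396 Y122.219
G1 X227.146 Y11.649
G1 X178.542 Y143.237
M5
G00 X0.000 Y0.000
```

<svg xmlns="http://www.w3.org/2000/svg" width="348.091mm" height="168.712mm" viewBox="0 0 348.091 168.712">
  <polyline points="174.035,128.635 13.959,157.087 64.610,97.441" fill="none" stroke="#008000"/>
  <polygon points="291.139,134.425 44.957,123.123 53.663,35.508 274.216,47.856 264.445,32.155 15.456,115.703" fill="none" stroke="#008000"/>
  <polygon points="82.213,36.752 167.759,36.752 167.759,117.660 82.213,117.660" fill="none" stroke="#008000"/>
  <polygon points="177.685,73.884 244.295,73.884 244.295,90.436 177.685,90.436" fill="none" stroke="#008000"/>
  <polyline points="100.165,117.247 98.381,104.669 98.833,90.751 101.521,75.493 106.445,58.896 113.605,40.958" fill="none" stroke="#008000"/>
  <polygon points="125.707,17.299 145.691,17.299 145.691,59.955 125.707,59.955" fill="none" stroke="#008000"/>
  <polygon points="299.220,50.217 82.163,95.364 47.597,84.951 250.431,129.625 250.610,99.380 264.438,61.460" fill="none" stroke="#008000"/>
  <polyline points="289.879,123.192 198.114,146.440 97.733,85.317 152.396,46.493 227.146,157.063 178.542,25.475" fill="none" stroke="#008000"/>
</svg>

y_svg = 168.712 − y_m. Every run uses S271, so all elements get stroke `#008000` (engrave).

[1] open run; points: 174.035,128.635 13.959,157.087 64.610,97.441

[2] closed run; points: 291.139,134.425 44.957,123.123 53.663,35.508 274.216,47.856 264.445,32.155 15.456,115.703

[3] closed run; points: 82.213,36.752 167.759,36.752 167.759,117.660 82.213,117.660

[4] closed run; points: 177.685,73.884 244.295,73.884 244.295,90.436 177.685,90.436

[5] open run; points: 100.165,117.247 98.381,104.669 98.833,90.751 101.521,75.493 106.445,58.896 113.605,40.958

[6] closed run; points: 125.707,17.299 145.691,17.299 145.691,59.955 125.707,59.955

[7] closed run; points: 299.220,50.217 82.163,95.364 47.597,84.951 250.431,129.625 250.610,99.380 264.438,61.460

[8] open run; points: 289.879,123.192 198.114,146.440 97.733,85.317 152.396,46.493 227.146,157.063 178.542,25.475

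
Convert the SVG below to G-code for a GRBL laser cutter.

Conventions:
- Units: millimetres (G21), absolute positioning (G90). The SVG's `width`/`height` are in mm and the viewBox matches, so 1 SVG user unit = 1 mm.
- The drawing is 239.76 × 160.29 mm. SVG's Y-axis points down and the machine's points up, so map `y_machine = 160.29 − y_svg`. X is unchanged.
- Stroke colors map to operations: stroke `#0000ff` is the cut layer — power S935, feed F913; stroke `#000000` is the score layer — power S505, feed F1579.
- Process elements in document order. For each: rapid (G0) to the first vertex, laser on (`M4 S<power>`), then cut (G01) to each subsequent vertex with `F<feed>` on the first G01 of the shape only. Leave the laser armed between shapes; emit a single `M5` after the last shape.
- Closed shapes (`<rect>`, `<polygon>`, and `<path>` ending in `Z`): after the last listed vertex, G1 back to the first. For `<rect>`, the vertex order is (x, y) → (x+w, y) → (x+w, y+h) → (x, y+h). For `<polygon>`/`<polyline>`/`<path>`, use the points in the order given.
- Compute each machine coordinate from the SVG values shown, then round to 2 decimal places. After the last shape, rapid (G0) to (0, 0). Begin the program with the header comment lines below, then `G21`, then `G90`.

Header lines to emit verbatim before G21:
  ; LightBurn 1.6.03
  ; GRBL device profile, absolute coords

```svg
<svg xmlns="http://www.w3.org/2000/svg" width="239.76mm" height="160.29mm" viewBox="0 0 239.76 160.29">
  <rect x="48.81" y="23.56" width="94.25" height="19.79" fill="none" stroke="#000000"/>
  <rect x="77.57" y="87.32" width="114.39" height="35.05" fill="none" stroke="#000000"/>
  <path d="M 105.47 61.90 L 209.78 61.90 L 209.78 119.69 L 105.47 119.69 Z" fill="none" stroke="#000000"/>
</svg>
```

viewBox `0 0 239.76 160.29` with mm width/height → 1 unit = 1 mm. Flip: y_m = 160.29 − y_svg.

**Shape 1** — `<rect>` rectangle, stroke `#000000` → score (S505, F1579). Machine vertices: (48.81,136.73) → (143.06,136.73) → (143.06,116.94) → (48.81,116.94) → (48.81,136.73). Closed: final G1 returns to the first vertex.

**Shape 2** — `<rect>` rectangle, stroke `#000000` → score (S505, F1579). Machine vertices: (77.57,72.97) → (191.96,72.97) → (191.96,37.92) → (77.57,37.92) → (77.57,72.97). Closed: final G1 returns to the first vertex.

**Shape 3** — `<path>` rectangle, stroke `#000000` → score (S505, F1579). Machine vertices: (105.47,98.39) → (209.78,98.39) → (209.78,40.60) → (105.47,40.60) → (105.47,98.39). Closed: final G1 returns to the first vertex.

; LightBurn 1.6.03
; GRBL device profile, absolute coords
G21
G90
G0 X48.81 Y136.73
M4 S505
G01 X143.06 Y136.73 F1579
G01 X143.06 Y116.94
G01 X48.81 Y116.94
G01 X48.81 Y136.73
G0 X77.57 Y72.97
M4 S505
G01 X191.96 Y72.97 F1579
G01 X191.96 Y37.92
G01 X77.57 Y37.92
G01 X77.57 Y72.97
G0 X105.47 Y98.39
M4 S505
G01 X209.78 Y98.39 F1579
G01 X209.78 Y40.60
G01 X105.47 Y40.60
G01 X105.47 Y98.39
M5
G0 X0.00 Y0.00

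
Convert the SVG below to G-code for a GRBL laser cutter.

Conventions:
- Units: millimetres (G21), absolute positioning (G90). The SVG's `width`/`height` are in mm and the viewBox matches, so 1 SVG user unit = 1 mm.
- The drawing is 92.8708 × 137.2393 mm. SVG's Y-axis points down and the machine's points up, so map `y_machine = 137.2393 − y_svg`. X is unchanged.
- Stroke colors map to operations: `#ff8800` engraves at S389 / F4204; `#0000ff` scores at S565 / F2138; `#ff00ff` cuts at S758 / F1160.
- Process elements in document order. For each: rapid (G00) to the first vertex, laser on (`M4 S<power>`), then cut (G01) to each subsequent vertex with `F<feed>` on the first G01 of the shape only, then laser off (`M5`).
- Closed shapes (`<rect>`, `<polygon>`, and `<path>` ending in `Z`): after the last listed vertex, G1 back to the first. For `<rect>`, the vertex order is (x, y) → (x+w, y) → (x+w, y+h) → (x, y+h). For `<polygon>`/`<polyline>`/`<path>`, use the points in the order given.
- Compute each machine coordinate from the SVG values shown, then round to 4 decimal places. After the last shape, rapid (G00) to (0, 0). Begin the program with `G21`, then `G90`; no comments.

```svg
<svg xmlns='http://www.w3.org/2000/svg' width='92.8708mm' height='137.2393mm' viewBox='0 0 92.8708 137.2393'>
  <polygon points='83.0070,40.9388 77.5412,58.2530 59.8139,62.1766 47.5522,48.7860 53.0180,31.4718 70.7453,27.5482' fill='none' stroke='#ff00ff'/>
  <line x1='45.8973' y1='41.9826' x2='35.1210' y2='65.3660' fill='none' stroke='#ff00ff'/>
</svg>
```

Since the viewBox matches the mm dimensions, user units are millimetres directly. The only transform is the Y-flip y_m = 137.2393 − y_svg.

Shape 1 is a regular polygon drawn with `<polygon>`. Its stroke #ff00ff means cut at S758, F1160. After flipping Y the toolpath is (83.0070,96.3005) → (77.5412,78.9863) → (59.8139,75.0627) → (47.5522,88.4533) → (53.0180,105.7675) → (70.7453,109.6911) → (83.0070,96.3005), returning to the start.

Shape 2 is a line segment drawn with `<line>`. Its stroke #ff00ff means cut at S758, F1160. After flipping Y the toolpath is (45.8973,95.2567) → (35.1210,71.8733).

G21
G90
G00 X83.0070 Y96.3005
M4 S758
G01 X77.5412 Y78.9863 F1160
G01 X59.8139 Y75.0627
G01 X47.5522 Y88.4533
G01 X53.0180 Y105.7675
G01 X70.7453 Y109.6911
G01 X83.0070 Y96.3005
M5
G00 X45.8973 Y95.2567
M4 S758
G01 X35.1210 Y71.8733 F1160
M5
G00 X0.0000 Y0.0000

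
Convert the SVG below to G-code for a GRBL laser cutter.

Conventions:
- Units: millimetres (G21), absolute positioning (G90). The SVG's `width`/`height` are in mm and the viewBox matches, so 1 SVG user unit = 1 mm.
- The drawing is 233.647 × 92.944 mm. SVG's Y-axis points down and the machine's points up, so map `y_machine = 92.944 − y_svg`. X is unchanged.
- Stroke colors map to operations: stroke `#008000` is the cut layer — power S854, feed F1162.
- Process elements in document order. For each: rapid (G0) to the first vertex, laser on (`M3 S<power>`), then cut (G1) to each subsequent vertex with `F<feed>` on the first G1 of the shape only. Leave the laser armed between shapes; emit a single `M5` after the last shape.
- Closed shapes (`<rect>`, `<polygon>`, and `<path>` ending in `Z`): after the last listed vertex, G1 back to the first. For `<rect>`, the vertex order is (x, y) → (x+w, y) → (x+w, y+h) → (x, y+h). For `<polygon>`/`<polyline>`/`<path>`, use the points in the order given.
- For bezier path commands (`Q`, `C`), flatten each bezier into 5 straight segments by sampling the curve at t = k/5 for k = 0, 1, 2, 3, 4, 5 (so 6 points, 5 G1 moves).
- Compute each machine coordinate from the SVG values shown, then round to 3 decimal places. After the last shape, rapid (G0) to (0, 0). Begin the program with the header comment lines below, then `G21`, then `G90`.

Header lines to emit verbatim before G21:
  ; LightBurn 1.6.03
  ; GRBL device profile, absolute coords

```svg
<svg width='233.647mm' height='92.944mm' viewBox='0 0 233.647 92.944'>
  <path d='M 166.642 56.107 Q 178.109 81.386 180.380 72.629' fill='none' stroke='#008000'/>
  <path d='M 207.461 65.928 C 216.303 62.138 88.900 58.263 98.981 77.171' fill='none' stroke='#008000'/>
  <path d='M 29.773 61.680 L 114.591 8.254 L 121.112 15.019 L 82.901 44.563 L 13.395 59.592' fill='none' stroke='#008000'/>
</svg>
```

; LightBurn 1.6.03
; GRBL device profile, absolute coords
G21
G90
G0 X166.642 Y36.837
M3 S854
G1 X170.861 Y28.087 F1162
G1 X174.344 Y22.060
G1 X177.092 Y18.755
G1 X179.104 Y18.174
G1 X180.380 Y20.315
G0 X207.461 Y27.016
M3 S854
G1 X198.607 Y29.117 F1162
G1 X170.192 Y30.141
G1 X135.357 Y28.990
G1 X107.241 Y24.567
G1 X98.981 Y15.773
G0 X29.773 Y31.264
M3 S854
G1 X114.591 Y84.690 F1162
G1 X121.112 Y77.925
G1 X82.901 Y48.381
G1 X13.395 Y33.352
M5
G0 X0.000 Y0.000

Since the viewBox matches the mm dimensions, user units are millimetres directly. The only transform is the Y-flip y_m = 92.944 − y_svg.

Shape 1 is a quadratic bezier drawn with `<path>`. Its stroke #008000 means cut at S854, F1162. After flipping Y the toolpath is (166.642,36.837) → (170.861,28.087) → (174.344,22.060) → (177.092,18.755) → (179.104,18.174) → (180.380,20.315).

Shape 2 is a cubic bezier drawn with `<path>`. Its stroke #008000 means cut at S854, F1162. After flipping Y the toolpath is (207.461,27.016) → (198.607,29.117) → (170.192,30.141) → (135.357,28.990) → (107.241,24.567) → (98.981,15.773).

Shape 3 is a open polyline drawn with `<path>`. Its stroke #008000 means cut at S854, F1162. After flipping Y the toolpath is (29.773,31.264) → (114.591,84.690) → (121.112,77.925) → (82.901,48.381) → (13.395,33.352).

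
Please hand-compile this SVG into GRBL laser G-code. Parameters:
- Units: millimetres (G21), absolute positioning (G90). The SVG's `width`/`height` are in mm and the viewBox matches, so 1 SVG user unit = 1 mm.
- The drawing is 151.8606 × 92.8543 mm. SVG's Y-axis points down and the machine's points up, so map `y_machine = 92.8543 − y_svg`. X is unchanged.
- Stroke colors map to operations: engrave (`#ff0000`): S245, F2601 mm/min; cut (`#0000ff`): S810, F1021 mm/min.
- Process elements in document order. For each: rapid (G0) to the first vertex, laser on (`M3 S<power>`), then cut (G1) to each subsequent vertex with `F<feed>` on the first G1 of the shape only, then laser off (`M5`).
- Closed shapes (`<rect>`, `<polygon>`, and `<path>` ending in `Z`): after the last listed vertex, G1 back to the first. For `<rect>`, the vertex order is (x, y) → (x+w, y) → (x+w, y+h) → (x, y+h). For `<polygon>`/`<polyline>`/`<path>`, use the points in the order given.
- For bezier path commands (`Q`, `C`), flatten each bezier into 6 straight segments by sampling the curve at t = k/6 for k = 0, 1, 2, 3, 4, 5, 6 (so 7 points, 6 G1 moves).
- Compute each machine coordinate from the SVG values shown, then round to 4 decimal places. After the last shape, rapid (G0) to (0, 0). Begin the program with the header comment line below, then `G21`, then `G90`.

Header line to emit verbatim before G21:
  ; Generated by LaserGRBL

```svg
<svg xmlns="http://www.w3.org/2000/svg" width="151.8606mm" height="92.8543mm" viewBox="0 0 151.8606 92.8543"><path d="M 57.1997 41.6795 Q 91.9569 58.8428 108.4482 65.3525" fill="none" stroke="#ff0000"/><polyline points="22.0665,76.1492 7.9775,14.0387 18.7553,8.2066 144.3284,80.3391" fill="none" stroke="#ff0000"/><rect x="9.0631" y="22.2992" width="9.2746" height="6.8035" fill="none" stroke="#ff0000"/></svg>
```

; Generated by LaserGRBL
G21
G90
G0 X57.1997 Y51.1748
M3 S245
G1 X68.2780 Y45.7496 F2601
G1 X78.3416 Y40.9163
G1 X87.3904 Y36.6749
G1 X95.4245 Y33.0253
G1 X102.4437 Y29.9676
G1 X108.4482 Y27.5018
M5
G0 X22.0665 Y16.7051
M3 S245
G1 X7.9775 Y78.8156 F2601
G1 X18.7553 Y84.6477
G1 X144.3284 Y12.5152
M5
G0 X9.0631 Y70.5551
M3 S245
G1 X18.3377 Y70.5551 F2601
G1 X18.3377 Y63.7516
G1 X9.0631 Y63.7516
G1 X9.0631 Y70.5551
M5
G0 X0.0000 Y0.0000

Since the viewBox matches the mm dimensions, user units are millimetres directly. The only transform is the Y-flip y_m = 92.8543 − y_svg.

Shape 1 is a quadratic bezier drawn with `<path>`. Its stroke #ff0000 means engrave at S245, F2601. After flipping Y the toolpath is (57.1997,51.1748) → (68.2780,45.7496) → (78.3416,40.9163) → (87.3904,36.6749) → (95.4245,33.0253) → (102.4437,29.9676) → (108.4482,27.5018).

Shape 2 is a open polyline drawn with `<polyline>`. Its stroke #ff0000 means engrave at S245, F2601. After flipping Y the toolpath is (22.0665,16.7051) → (7.9775,78.8156) → (18.7553,84.6477) → (144.3284,12.5152).

Shape 3 is a rectangle drawn with `<rect>`. Its stroke #ff0000 means engrave at S245, F2601. After flipping Y the toolpath is (9.0631,70.5551) → (18.3377,70.5551) → (18.3377,63.7516) → (9.0631,63.7516) → (9.0631,70.5551), returning to the start.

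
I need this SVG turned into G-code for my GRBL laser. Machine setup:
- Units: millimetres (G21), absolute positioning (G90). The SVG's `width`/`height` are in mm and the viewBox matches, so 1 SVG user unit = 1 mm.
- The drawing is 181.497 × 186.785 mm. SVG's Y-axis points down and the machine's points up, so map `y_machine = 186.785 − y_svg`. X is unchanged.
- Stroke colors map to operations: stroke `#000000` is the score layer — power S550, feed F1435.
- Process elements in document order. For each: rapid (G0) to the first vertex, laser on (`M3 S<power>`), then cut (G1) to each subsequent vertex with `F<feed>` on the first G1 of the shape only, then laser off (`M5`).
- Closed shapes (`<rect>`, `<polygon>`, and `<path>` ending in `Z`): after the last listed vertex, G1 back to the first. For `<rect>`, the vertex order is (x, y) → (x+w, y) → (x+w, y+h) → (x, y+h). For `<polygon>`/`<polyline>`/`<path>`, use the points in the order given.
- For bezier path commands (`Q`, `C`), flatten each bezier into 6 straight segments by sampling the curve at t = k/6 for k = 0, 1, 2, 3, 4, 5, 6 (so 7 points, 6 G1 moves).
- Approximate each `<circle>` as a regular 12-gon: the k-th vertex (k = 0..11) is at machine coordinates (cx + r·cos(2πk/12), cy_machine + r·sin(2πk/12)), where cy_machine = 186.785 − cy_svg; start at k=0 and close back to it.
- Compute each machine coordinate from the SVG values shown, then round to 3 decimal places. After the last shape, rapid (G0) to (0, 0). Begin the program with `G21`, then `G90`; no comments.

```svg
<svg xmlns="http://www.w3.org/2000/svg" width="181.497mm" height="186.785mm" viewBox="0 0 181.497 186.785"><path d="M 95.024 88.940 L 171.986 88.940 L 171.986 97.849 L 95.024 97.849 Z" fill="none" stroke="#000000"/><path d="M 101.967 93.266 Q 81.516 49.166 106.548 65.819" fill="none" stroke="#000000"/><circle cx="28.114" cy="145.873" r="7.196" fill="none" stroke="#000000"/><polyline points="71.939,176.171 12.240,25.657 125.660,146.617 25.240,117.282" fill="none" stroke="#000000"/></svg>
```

Since the viewBox matches the mm dimensions, user units are millimetres directly. The only transform is the Y-flip y_m = 186.785 − y_svg.

Shape 1 is a rectangle drawn with `<path>`. Its stroke #000000 means score at S550, F1435. After flipping Y the toolpath is (95.024,97.845) → (171.986,97.845) → (171.986,88.936) → (95.024,88.936) → (95.024,97.845), returning to the start.

Shape 2 is a quadratic bezier drawn with `<path>`. Its stroke #000000 means score at S550, F1435. After flipping Y the toolpath is (101.967,93.519) → (96.413,106.531) → (93.387,116.169) → (92.887,122.431) → (94.914,125.318) → (99.467,124.829) → (106.548,120.966).

Shape 3 is a circle drawn with `<circle>`. Its stroke #000000 means score at S550, F1435. After flipping Y the toolpath is (35.310,40.912) → (34.346,44.510) → (31.712,47.144) → (28.114,48.108) → (24.516,47.144) → (21.882,44.510) → (20.918,40.912) → (21.882,37.314) → (24.516,34.680) → (28.114,33.716) → (31.712,34.680) → (34.346,37.314) → (35.310,40.912), returning to the start.

Shape 4 is a open polyline drawn with `<polyline>`. Its stroke #000000 means score at S550, F1435. After flipping Y the toolpath is (71.939,10.614) → (12.240,161.128) → (125.660,40.168) → (25.240,69.503).

G21
G90
G0 X95.024 Y97.845
M3 S550
G1 X171.986 Y97.845 F1435
G1 X171.986 Y88.936
G1 X95.024 Y88.936
G1 X95.024 Y97.845
M5
G0 X101.967 Y93.519
M3 S550
G1 X96.413 Y106.531 F1435
G1 X93.387 Y116.169
G1 X92.887 Y122.431
G1 X94.914 Y125.318
G1 X99.467 Y124.829
G1 X106.548 Y120.966
M5
G0 X35.310 Y40.912
M3 S550
G1 X34.346 Y44.510 F1435
G1 X31.712 Y47.144
G1 X28.114 Y48.108
G1 X24.516 Y47.144
G1 X21.882 Y44.510
G1 X20.918 Y40.912
G1 X21.882 Y37.314
G1 X24.516 Y34.680
G1 X28.114 Y33.716
G1 X31.712 Y34.680
G1 X34.346 Y37.314
G1 X35.310 Y40.912
M5
G0 X71.939 Y10.614
M3 S550
G1 X12.240 Y161.128 F1435
G1 X125.660 Y40.168
G1 X25.240 Y69.503
M5
G0 X0.000 Y0.000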